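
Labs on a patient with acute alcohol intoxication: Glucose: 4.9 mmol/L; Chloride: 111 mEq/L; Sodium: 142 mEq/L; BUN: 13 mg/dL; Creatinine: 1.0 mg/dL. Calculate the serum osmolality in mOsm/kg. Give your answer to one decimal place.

293.5 mOsm/kg

Calculated osmolality = 2·Na + glucose + BUN/2.8
= 2·142 + 4.9 + 13/2.8
= 284 + 4.90 + 4.64
= 293.54 mOsm/kg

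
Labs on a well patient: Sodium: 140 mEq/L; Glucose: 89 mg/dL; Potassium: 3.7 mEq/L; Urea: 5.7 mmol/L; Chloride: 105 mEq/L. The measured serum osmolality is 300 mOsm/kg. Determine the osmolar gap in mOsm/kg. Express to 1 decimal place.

Calculated osmolality = 2·Na + glucose/18 + urea
= 2·140 + 89/18 + 5.7
= 280 + 4.94 + 5.70
= 290.64 mOsm/kg ≈ 290.6 mOsm/kg
Osmolar gap = measured − calculated = 300 − 290.6 = 9.4 mOsm/kg

9.4 mOsm/kg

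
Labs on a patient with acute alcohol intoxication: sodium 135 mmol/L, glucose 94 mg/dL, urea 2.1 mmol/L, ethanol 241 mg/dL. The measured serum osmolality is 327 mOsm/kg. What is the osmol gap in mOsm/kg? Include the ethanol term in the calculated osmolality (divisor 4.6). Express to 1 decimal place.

-2.7 mOsm/kg

Calculated osmolality = 2·Na + glucose/18 + urea + ethanol/4.6
= 2·135 + 94/18 + 2.1 + 241/4.6
= 270 + 5.22 + 2.10 + 52.39
= 329.71 mOsm/kg ≈ 329.7 mOsm/kg
Osmolar gap = measured − calculated = 327 − 329.7 = -2.7 mOsm/kg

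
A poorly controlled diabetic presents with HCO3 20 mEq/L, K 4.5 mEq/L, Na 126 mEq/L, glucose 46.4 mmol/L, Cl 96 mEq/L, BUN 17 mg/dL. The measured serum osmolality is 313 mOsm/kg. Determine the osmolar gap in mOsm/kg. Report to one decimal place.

Calculated osmolality = 2·Na + glucose + BUN/2.8
= 2·126 + 46.4 + 17/2.8
= 252 + 46.40 + 6.07
= 304.47 mOsm/kg ≈ 304.5 mOsm/kg
Osmolar gap = measured − calculated = 313 − 304.5 = 8.5 mOsm/kg

8.5 mOsm/kg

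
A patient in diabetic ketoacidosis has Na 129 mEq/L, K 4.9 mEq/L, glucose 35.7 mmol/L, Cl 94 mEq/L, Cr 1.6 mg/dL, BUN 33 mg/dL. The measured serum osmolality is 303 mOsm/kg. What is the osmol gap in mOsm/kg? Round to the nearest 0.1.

-2.5 mOsm/kg

Calculated osmolality = 2·Na + glucose + BUN/2.8
= 2·129 + 35.7 + 33/2.8
= 258 + 35.70 + 11.79
= 305.49 mOsm/kg ≈ 305.5 mOsm/kg
Osmolar gap = measured − calculated = 303 − 305.5 = -2.5 mOsm/kg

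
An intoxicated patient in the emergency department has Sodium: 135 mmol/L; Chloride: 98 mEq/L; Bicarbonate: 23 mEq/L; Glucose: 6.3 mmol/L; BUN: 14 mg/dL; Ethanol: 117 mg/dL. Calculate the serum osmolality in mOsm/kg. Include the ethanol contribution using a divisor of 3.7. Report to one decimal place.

Calculated osmolality = 2·Na + glucose + BUN/2.8 + ethanol/3.7
= 2·135 + 6.3 + 14/2.8 + 117/3.7
= 270 + 6.30 + 5 + 31.62
= 312.92 mOsm/kg

312.9 mOsm/kg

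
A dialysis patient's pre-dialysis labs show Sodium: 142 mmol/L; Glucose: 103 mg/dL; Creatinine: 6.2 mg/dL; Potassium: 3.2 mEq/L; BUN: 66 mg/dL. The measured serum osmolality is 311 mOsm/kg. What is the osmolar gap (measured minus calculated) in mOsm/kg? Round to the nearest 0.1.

Calculated osmolality = 2·Na + glucose/18 + BUN/2.8
= 2·142 + 103/18 + 66/2.8
= 284 + 5.72 + 23.57
= 313.29 mOsm/kg ≈ 313.3 mOsm/kg
Osmolar gap = measured − calculated = 311 − 313.3 = -2.3 mOsm/kg

-2.3 mOsm/kg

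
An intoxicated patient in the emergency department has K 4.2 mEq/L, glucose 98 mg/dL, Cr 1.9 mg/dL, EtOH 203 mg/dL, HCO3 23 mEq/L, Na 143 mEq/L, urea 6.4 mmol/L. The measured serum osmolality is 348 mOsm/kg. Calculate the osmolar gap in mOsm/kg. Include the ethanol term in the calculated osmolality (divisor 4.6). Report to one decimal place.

Calculated osmolality = 2·Na + glucose/18 + urea + ethanol/4.6
= 2·143 + 98/18 + 6.4 + 203/4.6
= 286 + 5.44 + 6.40 + 44.13
= 341.97 mOsm/kg ≈ 342.0 mOsm/kg
Osmolar gap = measured − calculated = 348 − 342.0 = 6.0 mOsm/kg

6.0 mOsm/kg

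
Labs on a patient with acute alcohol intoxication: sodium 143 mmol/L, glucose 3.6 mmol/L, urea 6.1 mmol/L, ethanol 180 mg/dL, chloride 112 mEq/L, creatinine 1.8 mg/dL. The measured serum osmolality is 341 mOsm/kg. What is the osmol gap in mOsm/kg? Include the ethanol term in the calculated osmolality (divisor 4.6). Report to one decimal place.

Calculated osmolality = 2·Na + glucose + urea + ethanol/4.6
= 2·143 + 3.6 + 6.1 + 180/4.6
= 286 + 3.60 + 6.10 + 39.13
= 334.83 mOsm/kg ≈ 334.8 mOsm/kg
Osmolar gap = measured − calculated = 341 − 334.8 = 6.2 mOsm/kg

6.2 mOsm/kg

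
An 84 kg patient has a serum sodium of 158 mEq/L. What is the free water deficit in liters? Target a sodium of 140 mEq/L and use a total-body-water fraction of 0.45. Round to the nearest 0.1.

4.9 L

TBW = 0.45 · 84 = 37.8 L
Free water deficit = TBW · (Na/140 − 1)
= 37.8 · (158/140 − 1)
= 37.8 · 0.1286
= 4.86 L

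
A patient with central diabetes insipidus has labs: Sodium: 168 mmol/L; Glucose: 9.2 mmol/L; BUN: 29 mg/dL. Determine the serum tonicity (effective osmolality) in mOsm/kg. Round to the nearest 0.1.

Effective osmolality excludes urea (freely permeant across cell membranes):
2·Na + glucose
= 2·168 + 9.2
= 336 + 9.2
= 345.2 mOsm/kg

345.2 mOsm/kg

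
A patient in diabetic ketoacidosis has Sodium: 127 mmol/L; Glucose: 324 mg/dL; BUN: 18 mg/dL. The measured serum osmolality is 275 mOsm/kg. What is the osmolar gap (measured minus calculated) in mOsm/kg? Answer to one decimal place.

-3.4 mOsm/kg

Calculated osmolality = 2·Na + glucose/18 + BUN/2.8
= 2·127 + 324/18 + 18/2.8
= 254 + 18 + 6.43
= 278.43 mOsm/kg ≈ 278.4 mOsm/kg
Osmolar gap = measured − calculated = 275 − 278.4 = -3.4 mOsm/kg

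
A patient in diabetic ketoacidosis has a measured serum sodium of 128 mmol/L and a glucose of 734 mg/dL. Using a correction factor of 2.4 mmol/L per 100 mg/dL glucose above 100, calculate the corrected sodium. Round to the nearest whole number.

Corrected Na = measured Na + 2.4 · (glucose − 100)/100
= 128 + 2.4 · (734 − 100)/100
= 128 + 15.2
= 143.2 mmol/L

143 mmol/L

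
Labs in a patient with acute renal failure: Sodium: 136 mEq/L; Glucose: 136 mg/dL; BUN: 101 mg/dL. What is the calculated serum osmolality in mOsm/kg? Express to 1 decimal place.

315.6 mOsm/kg

Calculated osmolality = 2·Na + glucose/18 + BUN/2.8
= 2·136 + 136/18 + 101/2.8
= 272 + 7.56 + 36.07
= 315.63 mOsm/kg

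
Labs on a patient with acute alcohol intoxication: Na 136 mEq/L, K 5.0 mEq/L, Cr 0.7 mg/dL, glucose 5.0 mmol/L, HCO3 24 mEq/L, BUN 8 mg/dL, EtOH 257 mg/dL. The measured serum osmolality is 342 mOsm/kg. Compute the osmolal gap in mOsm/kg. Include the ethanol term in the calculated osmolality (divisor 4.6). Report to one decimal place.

6.3 mOsm/kg

Calculated osmolality = 2·Na + glucose + BUN/2.8 + ethanol/4.6
= 2·136 + 5 + 8/2.8 + 257/4.6
= 272 + 5 + 2.86 + 55.87
= 335.73 mOsm/kg ≈ 335.7 mOsm/kg
Osmolar gap = measured − calculated = 342 − 335.7 = 6.3 mOsm/kg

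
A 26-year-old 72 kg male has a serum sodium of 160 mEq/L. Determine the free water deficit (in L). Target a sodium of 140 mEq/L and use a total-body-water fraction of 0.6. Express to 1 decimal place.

TBW = 0.6 · 72 = 43.2 L
Free water deficit = TBW · (Na/140 − 1)
= 43.2 · (160/140 − 1)
= 43.2 · 0.1429
= 6.17 L

6.2 L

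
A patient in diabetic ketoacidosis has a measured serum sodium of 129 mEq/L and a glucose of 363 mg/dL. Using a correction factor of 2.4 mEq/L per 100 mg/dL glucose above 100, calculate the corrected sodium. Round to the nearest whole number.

135 mEq/L

Corrected Na = measured Na + 2.4 · (glucose − 100)/100
= 129 + 2.4 · (363 − 100)/100
= 129 + 6.3
= 135.3 mEq/L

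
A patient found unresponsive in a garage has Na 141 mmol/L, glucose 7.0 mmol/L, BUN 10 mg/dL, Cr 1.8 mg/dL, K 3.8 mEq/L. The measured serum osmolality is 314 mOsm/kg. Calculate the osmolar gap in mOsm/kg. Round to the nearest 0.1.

21.4 mOsm/kg

Calculated osmolality = 2·Na + glucose + BUN/2.8
= 2·141 + 7 + 10/2.8
= 282 + 7 + 3.57
= 292.57 mOsm/kg ≈ 292.6 mOsm/kg
Osmolar gap = measured − calculated = 314 − 292.6 = 21.4 mOsm/kg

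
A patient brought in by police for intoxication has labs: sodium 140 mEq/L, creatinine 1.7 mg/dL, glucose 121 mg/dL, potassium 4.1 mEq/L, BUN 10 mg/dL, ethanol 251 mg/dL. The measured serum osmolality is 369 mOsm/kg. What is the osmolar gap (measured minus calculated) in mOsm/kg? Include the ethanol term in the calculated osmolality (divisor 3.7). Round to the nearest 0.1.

Calculated osmolality = 2·Na + glucose/18 + BUN/2.8 + ethanol/3.7
= 2·140 + 121/18 + 10/2.8 + 251/3.7
= 280 + 6.72 + 3.57 + 67.84
= 358.13 mOsm/kg ≈ 358.1 mOsm/kg
Osmolar gap = measured − calculated = 369 − 358.1 = 10.9 mOsm/kg

10.9 mOsm/kg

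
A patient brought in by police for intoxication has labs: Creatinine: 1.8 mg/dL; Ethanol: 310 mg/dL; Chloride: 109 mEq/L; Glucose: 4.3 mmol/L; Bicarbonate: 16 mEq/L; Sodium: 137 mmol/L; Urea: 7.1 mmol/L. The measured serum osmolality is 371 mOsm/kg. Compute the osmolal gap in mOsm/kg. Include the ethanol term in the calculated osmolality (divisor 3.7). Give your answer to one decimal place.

Calculated osmolality = 2·Na + glucose + urea + ethanol/3.7
= 2·137 + 4.3 + 7.1 + 310/3.7
= 274 + 4.30 + 7.10 + 83.78
= 369.18 mOsm/kg ≈ 369.2 mOsm/kg
Osmolar gap = measured − calculated = 371 − 369.2 = 1.8 mOsm/kg

1.8 mOsm/kg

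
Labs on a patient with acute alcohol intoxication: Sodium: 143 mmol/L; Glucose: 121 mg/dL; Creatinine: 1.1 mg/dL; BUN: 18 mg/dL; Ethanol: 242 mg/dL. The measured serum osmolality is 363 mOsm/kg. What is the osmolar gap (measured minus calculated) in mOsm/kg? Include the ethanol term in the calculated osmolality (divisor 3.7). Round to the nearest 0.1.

-1.6 mOsm/kg

Calculated osmolality = 2·Na + glucose/18 + BUN/2.8 + ethanol/3.7
= 2·143 + 121/18 + 18/2.8 + 242/3.7
= 286 + 6.72 + 6.43 + 65.41
= 364.56 mOsm/kg ≈ 364.6 mOsm/kg
Osmolar gap = measured − calculated = 363 − 364.6 = -1.6 mOsm/kg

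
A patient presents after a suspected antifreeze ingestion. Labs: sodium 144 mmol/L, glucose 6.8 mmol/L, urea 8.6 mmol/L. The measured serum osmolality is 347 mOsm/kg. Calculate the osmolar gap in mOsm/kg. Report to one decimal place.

Calculated osmolality = 2·Na + glucose + urea
= 2·144 + 6.8 + 8.6
= 288 + 6.80 + 8.60
= 303.4 mOsm/kg ≈ 303.4 mOsm/kg
Osmolar gap = measured − calculated = 347 − 303.4 = 43.6 mOsm/kg

43.6 mOsm/kg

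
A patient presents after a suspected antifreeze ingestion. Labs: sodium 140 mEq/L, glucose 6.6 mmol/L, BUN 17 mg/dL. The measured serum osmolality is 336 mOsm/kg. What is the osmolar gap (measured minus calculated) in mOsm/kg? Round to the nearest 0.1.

Calculated osmolality = 2·Na + glucose + BUN/2.8
= 2·140 + 6.6 + 17/2.8
= 280 + 6.60 + 6.07
= 292.67 mOsm/kg ≈ 292.7 mOsm/kg
Osmolar gap = measured − calculated = 336 − 292.7 = 43.3 mOsm/kg

43.3 mOsm/kg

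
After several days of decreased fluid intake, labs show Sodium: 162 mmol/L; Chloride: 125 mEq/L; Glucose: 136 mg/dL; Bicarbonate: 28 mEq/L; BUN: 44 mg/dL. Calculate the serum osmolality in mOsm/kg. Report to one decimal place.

347.3 mOsm/kg

Calculated osmolality = 2·Na + glucose/18 + BUN/2.8
= 2·162 + 136/18 + 44/2.8
= 324 + 7.56 + 15.71
= 347.27 mOsm/kg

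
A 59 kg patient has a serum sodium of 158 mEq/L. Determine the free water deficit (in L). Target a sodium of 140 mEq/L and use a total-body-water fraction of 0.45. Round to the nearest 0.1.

TBW = 0.45 · 59 = 26.55 L
Free water deficit = TBW · (Na/140 − 1)
= 26.55 · (158/140 − 1)
= 26.55 · 0.1286
= 3.41 L

3.4 L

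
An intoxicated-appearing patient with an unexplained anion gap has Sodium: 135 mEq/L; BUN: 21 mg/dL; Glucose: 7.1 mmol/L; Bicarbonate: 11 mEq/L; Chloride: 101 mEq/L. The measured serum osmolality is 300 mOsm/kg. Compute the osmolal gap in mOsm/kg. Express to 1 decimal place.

Calculated osmolality = 2·Na + glucose + BUN/2.8
= 2·135 + 7.1 + 21/2.8
= 270 + 7.10 + 7.50
= 284.6 mOsm/kg ≈ 284.6 mOsm/kg
Osmolar gap = measured − calculated = 300 − 284.6 = 15.4 mOsm/kg

15.4 mOsm/kg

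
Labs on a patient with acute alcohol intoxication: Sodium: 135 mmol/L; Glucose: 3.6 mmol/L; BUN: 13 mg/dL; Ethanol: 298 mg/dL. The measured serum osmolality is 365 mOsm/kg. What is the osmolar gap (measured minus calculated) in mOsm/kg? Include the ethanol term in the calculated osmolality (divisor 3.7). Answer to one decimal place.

Calculated osmolality = 2·Na + glucose + BUN/2.8 + ethanol/3.7
= 2·135 + 3.6 + 13/2.8 + 298/3.7
= 270 + 3.60 + 4.64 + 80.54
= 358.78 mOsm/kg ≈ 358.8 mOsm/kg
Osmolar gap = measured − calculated = 365 − 358.8 = 6.2 mOsm/kg

6.2 mOsm/kg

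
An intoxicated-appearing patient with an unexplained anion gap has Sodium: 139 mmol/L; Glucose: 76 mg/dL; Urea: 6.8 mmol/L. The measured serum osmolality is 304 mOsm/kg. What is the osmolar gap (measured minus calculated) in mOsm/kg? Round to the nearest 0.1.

Calculated osmolality = 2·Na + glucose/18 + urea
= 2·139 + 76/18 + 6.8
= 278 + 4.22 + 6.80
= 289.02 mOsm/kg ≈ 289.0 mOsm/kg
Osmolar gap = measured − calculated = 304 − 289.0 = 15.0 mOsm/kg

15.0 mOsm/kg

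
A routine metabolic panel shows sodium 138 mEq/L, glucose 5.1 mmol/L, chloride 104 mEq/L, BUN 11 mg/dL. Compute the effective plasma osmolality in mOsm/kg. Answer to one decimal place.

281.1 mOsm/kg

Effective osmolality excludes urea (freely permeant across cell membranes):
2·Na + glucose
= 2·138 + 5.1
= 276 + 5.1
= 281.1 mOsm/kg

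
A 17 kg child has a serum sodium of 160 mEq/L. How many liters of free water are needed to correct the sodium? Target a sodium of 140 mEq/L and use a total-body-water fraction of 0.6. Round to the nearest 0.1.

TBW = 0.6 · 17 = 10.2 L
Free water deficit = TBW · (Na/140 − 1)
= 10.2 · (160/140 − 1)
= 10.2 · 0.1429
= 1.46 L

1.5 L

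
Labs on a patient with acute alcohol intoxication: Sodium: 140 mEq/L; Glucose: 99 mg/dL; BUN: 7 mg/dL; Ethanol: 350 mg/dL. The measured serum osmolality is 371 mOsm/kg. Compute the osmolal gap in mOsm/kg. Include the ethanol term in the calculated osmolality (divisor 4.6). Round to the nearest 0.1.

Calculated osmolality = 2·Na + glucose/18 + BUN/2.8 + ethanol/4.6
= 2·140 + 99/18 + 7/2.8 + 350/4.6
= 280 + 5.50 + 2.50 + 76.09
= 364.09 mOsm/kg ≈ 364.1 mOsm/kg
Osmolar gap = measured − calculated = 371 − 364.1 = 6.9 mOsm/kg

6.9 mOsm/kg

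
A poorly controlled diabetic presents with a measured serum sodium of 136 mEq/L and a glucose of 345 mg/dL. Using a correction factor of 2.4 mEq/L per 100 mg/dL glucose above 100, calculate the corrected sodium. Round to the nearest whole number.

Corrected Na = measured Na + 2.4 · (glucose − 100)/100
= 136 + 2.4 · (345 − 100)/100
= 136 + 5.9
= 141.9 mEq/L

142 mEq/L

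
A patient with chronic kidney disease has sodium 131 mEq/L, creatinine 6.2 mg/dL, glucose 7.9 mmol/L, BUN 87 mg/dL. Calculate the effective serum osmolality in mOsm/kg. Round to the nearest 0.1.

269.9 mOsm/kg

Effective osmolality excludes urea (freely permeant across cell membranes):
2·Na + glucose
= 2·131 + 7.9
= 262 + 7.9
= 269.9 mOsm/kg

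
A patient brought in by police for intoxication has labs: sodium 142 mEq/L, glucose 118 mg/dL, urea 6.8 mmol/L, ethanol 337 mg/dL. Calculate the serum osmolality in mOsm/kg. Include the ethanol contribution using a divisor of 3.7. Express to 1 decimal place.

388.4 mOsm/kg

Calculated osmolality = 2·Na + glucose/18 + urea + ethanol/3.7
= 2·142 + 118/18 + 6.8 + 337/3.7
= 284 + 6.56 + 6.80 + 91.08
= 388.44 mOsm/kg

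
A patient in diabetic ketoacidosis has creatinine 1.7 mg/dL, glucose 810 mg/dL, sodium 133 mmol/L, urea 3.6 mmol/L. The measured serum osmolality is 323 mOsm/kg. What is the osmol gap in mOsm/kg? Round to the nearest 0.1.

8.4 mOsm/kg

Calculated osmolality = 2·Na + glucose/18 + urea
= 2·133 + 810/18 + 3.6
= 266 + 45 + 3.60
= 314.6 mOsm/kg ≈ 314.6 mOsm/kg
Osmolar gap = measured − calculated = 323 − 314.6 = 8.4 mOsm/kg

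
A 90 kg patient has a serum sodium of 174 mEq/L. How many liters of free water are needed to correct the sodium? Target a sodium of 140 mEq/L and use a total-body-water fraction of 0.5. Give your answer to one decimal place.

TBW = 0.5 · 90 = 45 L
Free water deficit = TBW · (Na/140 − 1)
= 45 · (174/140 − 1)
= 45 · 0.2429
= 10.93 L

10.9 L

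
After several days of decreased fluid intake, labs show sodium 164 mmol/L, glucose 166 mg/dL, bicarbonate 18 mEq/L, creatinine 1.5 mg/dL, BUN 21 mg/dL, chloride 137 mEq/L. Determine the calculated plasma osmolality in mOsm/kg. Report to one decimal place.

344.7 mOsm/kg

Calculated osmolality = 2·Na + glucose/18 + BUN/2.8
= 2·164 + 166/18 + 21/2.8
= 328 + 9.22 + 7.50
= 344.72 mOsm/kg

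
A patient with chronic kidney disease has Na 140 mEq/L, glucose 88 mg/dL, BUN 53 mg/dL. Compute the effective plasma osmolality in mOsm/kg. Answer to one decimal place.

284.9 mOsm/kg

Effective osmolality excludes urea (freely permeant across cell membranes):
2·Na + glucose/18
= 2·140 + 88/18
= 280 + 4.89
= 284.89 mOsm/kg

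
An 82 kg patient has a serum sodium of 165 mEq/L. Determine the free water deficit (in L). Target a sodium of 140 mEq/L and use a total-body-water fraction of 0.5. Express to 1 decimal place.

TBW = 0.5 · 82 = 41 L
Free water deficit = TBW · (Na/140 − 1)
= 41 · (165/140 − 1)
= 41 · 0.1786
= 7.32 L

7.3 L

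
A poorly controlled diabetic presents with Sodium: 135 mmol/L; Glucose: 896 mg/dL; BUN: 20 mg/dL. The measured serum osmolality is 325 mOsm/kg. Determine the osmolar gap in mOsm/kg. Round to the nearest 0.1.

Calculated osmolality = 2·Na + glucose/18 + BUN/2.8
= 2·135 + 896/18 + 20/2.8
= 270 + 49.78 + 7.14
= 326.92 mOsm/kg ≈ 326.9 mOsm/kg
Osmolar gap = measured − calculated = 325 − 326.9 = -1.9 mOsm/kg

-1.9 mOsm/kg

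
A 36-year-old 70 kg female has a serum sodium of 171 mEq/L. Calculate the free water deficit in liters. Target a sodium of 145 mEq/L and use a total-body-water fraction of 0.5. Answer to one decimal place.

6.3 L

TBW = 0.5 · 70 = 35 L
Free water deficit = TBW · (Na/145 − 1)
= 35 · (171/145 − 1)
= 35 · 0.1793
= 6.28 L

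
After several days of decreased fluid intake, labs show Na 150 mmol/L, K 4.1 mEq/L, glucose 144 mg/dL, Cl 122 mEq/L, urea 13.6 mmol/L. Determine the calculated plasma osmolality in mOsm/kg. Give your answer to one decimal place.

321.6 mOsm/kg

Calculated osmolality = 2·Na + glucose/18 + urea
= 2·150 + 144/18 + 13.6
= 300 + 8 + 13.60
= 321.6 mOsm/kg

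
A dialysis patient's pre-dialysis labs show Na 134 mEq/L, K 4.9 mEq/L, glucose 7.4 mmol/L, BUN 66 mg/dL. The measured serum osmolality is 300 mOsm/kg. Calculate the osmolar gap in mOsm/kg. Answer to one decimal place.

Calculated osmolality = 2·Na + glucose + BUN/2.8
= 2·134 + 7.4 + 66/2.8
= 268 + 7.40 + 23.57
= 298.97 mOsm/kg ≈ 299.0 mOsm/kg
Osmolar gap = measured − calculated = 300 − 299.0 = 1.0 mOsm/kg

1.0 mOsm/kg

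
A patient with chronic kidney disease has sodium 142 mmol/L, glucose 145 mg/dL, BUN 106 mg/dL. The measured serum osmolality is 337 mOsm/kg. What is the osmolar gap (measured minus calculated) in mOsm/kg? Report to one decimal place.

Calculated osmolality = 2·Na + glucose/18 + BUN/2.8
= 2·142 + 145/18 + 106/2.8
= 284 + 8.06 + 37.86
= 329.92 mOsm/kg ≈ 329.9 mOsm/kg
Osmolar gap = measured − calculated = 337 − 329.9 = 7.1 mOsm/kg

7.1 mOsm/kg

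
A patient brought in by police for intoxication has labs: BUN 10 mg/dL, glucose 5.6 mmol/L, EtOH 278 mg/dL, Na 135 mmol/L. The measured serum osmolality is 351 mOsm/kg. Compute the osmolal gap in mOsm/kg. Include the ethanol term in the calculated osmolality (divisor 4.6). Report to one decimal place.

11.4 mOsm/kg

Calculated osmolality = 2·Na + glucose + BUN/2.8 + ethanol/4.6
= 2·135 + 5.6 + 10/2.8 + 278/4.6
= 270 + 5.60 + 3.57 + 60.43
= 339.6 mOsm/kg ≈ 339.6 mOsm/kg
Osmolar gap = measured − calculated = 351 − 339.6 = 11.4 mOsm/kg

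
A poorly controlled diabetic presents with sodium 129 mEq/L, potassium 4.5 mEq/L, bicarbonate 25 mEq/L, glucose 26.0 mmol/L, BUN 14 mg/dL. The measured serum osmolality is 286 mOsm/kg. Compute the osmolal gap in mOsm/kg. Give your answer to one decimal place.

Calculated osmolality = 2·Na + glucose + BUN/2.8
= 2·129 + 26 + 14/2.8
= 258 + 26 + 5
= 289 mOsm/kg ≈ 289.0 mOsm/kg
Osmolar gap = measured − calculated = 286 − 289.0 = -3.0 mOsm/kg

-3.0 mOsm/kg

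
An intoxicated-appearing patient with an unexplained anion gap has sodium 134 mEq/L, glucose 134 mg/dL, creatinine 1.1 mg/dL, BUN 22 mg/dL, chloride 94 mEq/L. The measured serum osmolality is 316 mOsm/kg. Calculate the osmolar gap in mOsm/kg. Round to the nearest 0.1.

Calculated osmolality = 2·Na + glucose/18 + BUN/2.8
= 2·134 + 134/18 + 22/2.8
= 268 + 7.44 + 7.86
= 283.3 mOsm/kg ≈ 283.3 mOsm/kg
Osmolar gap = measured − calculated = 316 − 283.3 = 32.7 mOsm/kg

32.7 mOsm/kg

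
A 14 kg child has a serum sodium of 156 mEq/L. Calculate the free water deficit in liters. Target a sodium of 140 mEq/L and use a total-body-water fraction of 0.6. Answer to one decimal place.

TBW = 0.6 · 14 = 8.4 L
Free water deficit = TBW · (Na/140 − 1)
= 8.4 · (156/140 − 1)
= 8.4 · 0.1143
= 0.96 L

1.0 L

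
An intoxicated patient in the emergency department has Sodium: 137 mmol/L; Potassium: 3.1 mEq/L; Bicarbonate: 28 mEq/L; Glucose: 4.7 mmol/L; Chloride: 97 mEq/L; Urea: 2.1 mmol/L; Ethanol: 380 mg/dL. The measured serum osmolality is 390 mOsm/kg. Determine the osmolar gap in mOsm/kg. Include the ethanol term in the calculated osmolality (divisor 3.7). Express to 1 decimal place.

Calculated osmolality = 2·Na + glucose + urea + ethanol/3.7
= 2·137 + 4.7 + 2.1 + 380/3.7
= 274 + 4.70 + 2.10 + 102.70
= 383.5 mOsm/kg ≈ 383.5 mOsm/kg
Osmolar gap = measured − calculated = 390 − 383.5 = 6.5 mOsm/kg

6.5 mOsm/kg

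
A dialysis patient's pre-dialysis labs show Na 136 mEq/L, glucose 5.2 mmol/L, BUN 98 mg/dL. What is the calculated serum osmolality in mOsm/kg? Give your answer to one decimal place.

312.2 mOsm/kg

Calculated osmolality = 2·Na + glucose + BUN/2.8
= 2·136 + 5.2 + 98/2.8
= 272 + 5.20 + 35
= 312.2 mOsm/kg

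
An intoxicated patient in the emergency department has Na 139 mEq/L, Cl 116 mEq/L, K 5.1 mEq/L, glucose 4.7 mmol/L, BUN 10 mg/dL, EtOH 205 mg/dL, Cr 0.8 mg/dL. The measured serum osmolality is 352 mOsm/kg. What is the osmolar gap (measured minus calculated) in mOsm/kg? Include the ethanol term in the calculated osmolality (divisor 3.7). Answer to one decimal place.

Calculated osmolality = 2·Na + glucose + BUN/2.8 + ethanol/3.7
= 2·139 + 4.7 + 10/2.8 + 205/3.7
= 278 + 4.70 + 3.57 + 55.41
= 341.68 mOsm/kg ≈ 341.7 mOsm/kg
Osmolar gap = measured − calculated = 352 − 341.7 = 10.3 mOsm/kg

10.3 mOsm/kg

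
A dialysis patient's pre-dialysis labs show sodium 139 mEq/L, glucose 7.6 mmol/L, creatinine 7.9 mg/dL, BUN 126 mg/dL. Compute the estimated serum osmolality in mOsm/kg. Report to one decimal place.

330.6 mOsm/kg

Calculated osmolality = 2·Na + glucose + BUN/2.8
= 2·139 + 7.6 + 126/2.8
= 278 + 7.60 + 45
= 330.6 mOsm/kg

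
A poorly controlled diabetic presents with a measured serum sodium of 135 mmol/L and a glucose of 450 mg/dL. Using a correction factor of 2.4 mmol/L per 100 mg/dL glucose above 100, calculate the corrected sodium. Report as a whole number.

Corrected Na = measured Na + 2.4 · (glucose − 100)/100
= 135 + 2.4 · (450 − 100)/100
= 135 + 8.4
= 143.4 mmol/L

143 mmol/L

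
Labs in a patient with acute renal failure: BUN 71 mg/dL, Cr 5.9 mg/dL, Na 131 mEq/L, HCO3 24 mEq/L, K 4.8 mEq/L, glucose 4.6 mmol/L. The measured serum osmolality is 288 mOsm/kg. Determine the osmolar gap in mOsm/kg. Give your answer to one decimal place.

-4.0 mOsm/kg

Calculated osmolality = 2·Na + glucose + BUN/2.8
= 2·131 + 4.6 + 71/2.8
= 262 + 4.60 + 25.36
= 291.96 mOsm/kg ≈ 292.0 mOsm/kg
Osmolar gap = measured − calculated = 288 − 292.0 = -4.0 mOsm/kg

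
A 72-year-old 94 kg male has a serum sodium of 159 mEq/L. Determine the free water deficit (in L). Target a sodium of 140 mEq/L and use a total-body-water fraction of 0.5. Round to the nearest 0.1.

6.4 L

TBW = 0.5 · 94 = 47 L
Free water deficit = TBW · (Na/140 − 1)
= 47 · (159/140 − 1)
= 47 · 0.1357
= 6.38 L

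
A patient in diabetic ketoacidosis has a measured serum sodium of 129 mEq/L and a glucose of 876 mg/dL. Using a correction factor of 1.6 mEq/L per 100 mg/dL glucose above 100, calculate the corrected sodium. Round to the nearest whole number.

Corrected Na = measured Na + 1.6 · (glucose − 100)/100
= 129 + 1.6 · (876 − 100)/100
= 129 + 12.4
= 141.4 mEq/L

141 mEq/L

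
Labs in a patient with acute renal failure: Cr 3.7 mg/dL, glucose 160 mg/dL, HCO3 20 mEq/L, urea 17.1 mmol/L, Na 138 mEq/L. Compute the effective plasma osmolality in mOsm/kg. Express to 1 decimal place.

Effective osmolality excludes urea (freely permeant across cell membranes):
2·Na + glucose/18
= 2·138 + 160/18
= 276 + 8.89
= 284.89 mOsm/kg

284.9 mOsm/kg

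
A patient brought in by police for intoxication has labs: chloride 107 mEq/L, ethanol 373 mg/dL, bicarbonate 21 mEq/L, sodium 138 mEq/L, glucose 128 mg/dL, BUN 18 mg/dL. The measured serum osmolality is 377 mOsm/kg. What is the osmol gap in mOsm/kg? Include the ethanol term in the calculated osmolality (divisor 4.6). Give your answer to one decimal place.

Calculated osmolality = 2·Na + glucose/18 + BUN/2.8 + ethanol/4.6
= 2·138 + 128/18 + 18/2.8 + 373/4.6
= 276 + 7.11 + 6.43 + 81.09
= 370.63 mOsm/kg ≈ 370.6 mOsm/kg
Osmolar gap = measured − calculated = 377 − 370.6 = 6.4 mOsm/kg

6.4 mOsm/kg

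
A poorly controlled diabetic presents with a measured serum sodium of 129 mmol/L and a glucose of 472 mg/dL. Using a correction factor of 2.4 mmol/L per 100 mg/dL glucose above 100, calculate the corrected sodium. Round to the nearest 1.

138 mmol/L

Corrected Na = measured Na + 2.4 · (glucose − 100)/100
= 129 + 2.4 · (472 − 100)/100
= 129 + 8.9
= 137.9 mmol/L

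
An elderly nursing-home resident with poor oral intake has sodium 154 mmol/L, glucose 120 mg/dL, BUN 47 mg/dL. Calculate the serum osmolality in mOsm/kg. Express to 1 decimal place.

Calculated osmolality = 2·Na + glucose/18 + BUN/2.8
= 2·154 + 120/18 + 47/2.8
= 308 + 6.67 + 16.79
= 331.46 mOsm/kg

331.5 mOsm/kg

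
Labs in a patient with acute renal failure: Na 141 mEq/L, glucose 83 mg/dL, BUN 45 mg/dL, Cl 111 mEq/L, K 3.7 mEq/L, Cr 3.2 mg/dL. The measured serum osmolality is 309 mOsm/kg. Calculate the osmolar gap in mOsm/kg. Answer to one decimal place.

Calculated osmolality = 2·Na + glucose/18 + BUN/2.8
= 2·141 + 83/18 + 45/2.8
= 282 + 4.61 + 16.07
= 302.68 mOsm/kg ≈ 302.7 mOsm/kg
Osmolar gap = measured − calculated = 309 − 302.7 = 6.3 mOsm/kg

6.3 mOsm/kg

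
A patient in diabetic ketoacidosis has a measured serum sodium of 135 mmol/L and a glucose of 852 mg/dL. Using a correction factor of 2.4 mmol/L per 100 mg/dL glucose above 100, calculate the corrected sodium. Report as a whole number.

153 mmol/L

Corrected Na = measured Na + 2.4 · (glucose − 100)/100
= 135 + 2.4 · (852 − 100)/100
= 135 + 18
= 153 mmol/L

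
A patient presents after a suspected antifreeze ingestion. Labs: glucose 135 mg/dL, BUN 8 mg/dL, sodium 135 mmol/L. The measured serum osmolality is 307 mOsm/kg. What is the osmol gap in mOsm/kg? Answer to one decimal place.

Calculated osmolality = 2·Na + glucose/18 + BUN/2.8
= 2·135 + 135/18 + 8/2.8
= 270 + 7.50 + 2.86
= 280.36 mOsm/kg ≈ 280.4 mOsm/kg
Osmolar gap = measured − calculated = 307 − 280.4 = 26.6 mOsm/kg

26.6 mOsm/kg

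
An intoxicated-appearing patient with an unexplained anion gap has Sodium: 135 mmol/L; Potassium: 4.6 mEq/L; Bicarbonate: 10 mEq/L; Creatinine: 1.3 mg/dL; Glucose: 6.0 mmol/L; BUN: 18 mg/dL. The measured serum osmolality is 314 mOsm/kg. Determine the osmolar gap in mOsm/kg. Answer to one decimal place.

31.6 mOsm/kg

Calculated osmolality = 2·Na + glucose + BUN/2.8
= 2·135 + 6 + 18/2.8
= 270 + 6 + 6.43
= 282.43 mOsm/kg ≈ 282.4 mOsm/kg
Osmolar gap = measured − calculated = 314 − 282.4 = 31.6 mOsm/kg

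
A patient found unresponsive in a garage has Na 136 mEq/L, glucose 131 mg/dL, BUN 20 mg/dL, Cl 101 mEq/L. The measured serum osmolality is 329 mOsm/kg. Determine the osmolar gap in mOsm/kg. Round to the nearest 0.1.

42.6 mOsm/kg

Calculated osmolality = 2·Na + glucose/18 + BUN/2.8
= 2·136 + 131/18 + 20/2.8
= 272 + 7.28 + 7.14
= 286.42 mOsm/kg ≈ 286.4 mOsm/kg
Osmolar gap = measured − calculated = 329 − 286.4 = 42.6 mOsm/kg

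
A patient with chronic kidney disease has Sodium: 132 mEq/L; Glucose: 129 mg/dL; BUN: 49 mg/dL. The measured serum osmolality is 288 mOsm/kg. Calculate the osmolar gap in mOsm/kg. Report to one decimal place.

-0.7 mOsm/kg

Calculated osmolality = 2·Na + glucose/18 + BUN/2.8
= 2·132 + 129/18 + 49/2.8
= 264 + 7.17 + 17.50
= 288.67 mOsm/kg ≈ 288.7 mOsm/kg
Osmolar gap = measured − calculated = 288 − 288.7 = -0.7 mOsm/kg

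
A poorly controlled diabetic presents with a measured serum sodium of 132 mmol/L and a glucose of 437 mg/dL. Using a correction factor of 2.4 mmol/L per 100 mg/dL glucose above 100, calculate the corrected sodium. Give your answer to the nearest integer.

140 mmol/L

Corrected Na = measured Na + 2.4 · (glucose − 100)/100
= 132 + 2.4 · (437 − 100)/100
= 132 + 8.1
= 140.1 mmol/L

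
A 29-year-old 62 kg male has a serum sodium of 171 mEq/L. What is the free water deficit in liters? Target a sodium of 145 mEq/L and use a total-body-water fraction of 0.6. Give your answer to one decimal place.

6.7 L

TBW = 0.6 · 62 = 37.2 L
Free water deficit = TBW · (Na/145 − 1)
= 37.2 · (171/145 − 1)
= 37.2 · 0.1793
= 6.67 L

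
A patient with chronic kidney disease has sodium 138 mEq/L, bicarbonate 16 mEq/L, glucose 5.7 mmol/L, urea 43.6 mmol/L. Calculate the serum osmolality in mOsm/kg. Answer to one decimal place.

325.3 mOsm/kg

Calculated osmolality = 2·Na + glucose + urea
= 2·138 + 5.7 + 43.6
= 276 + 5.70 + 43.60
= 325.3 mOsm/kg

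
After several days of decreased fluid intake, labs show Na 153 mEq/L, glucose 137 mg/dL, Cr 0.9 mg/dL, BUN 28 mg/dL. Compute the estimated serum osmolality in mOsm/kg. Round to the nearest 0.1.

323.6 mOsm/kg

Calculated osmolality = 2·Na + glucose/18 + BUN/2.8
= 2·153 + 137/18 + 28/2.8
= 306 + 7.61 + 10
= 323.61 mOsm/kg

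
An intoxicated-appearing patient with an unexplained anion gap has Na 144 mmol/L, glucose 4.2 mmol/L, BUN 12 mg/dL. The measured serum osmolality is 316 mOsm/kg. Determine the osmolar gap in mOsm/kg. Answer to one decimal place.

Calculated osmolality = 2·Na + glucose + BUN/2.8
= 2·144 + 4.2 + 12/2.8
= 288 + 4.20 + 4.29
= 296.49 mOsm/kg ≈ 296.5 mOsm/kg
Osmolar gap = measured − calculated = 316 − 296.5 = 19.5 mOsm/kg

19.5 mOsm/kg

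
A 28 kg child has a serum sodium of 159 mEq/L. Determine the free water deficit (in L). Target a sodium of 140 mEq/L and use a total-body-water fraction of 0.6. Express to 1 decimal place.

2.3 L

TBW = 0.6 · 28 = 16.8 L
Free water deficit = TBW · (Na/140 − 1)
= 16.8 · (159/140 − 1)
= 16.8 · 0.1357
= 2.28 L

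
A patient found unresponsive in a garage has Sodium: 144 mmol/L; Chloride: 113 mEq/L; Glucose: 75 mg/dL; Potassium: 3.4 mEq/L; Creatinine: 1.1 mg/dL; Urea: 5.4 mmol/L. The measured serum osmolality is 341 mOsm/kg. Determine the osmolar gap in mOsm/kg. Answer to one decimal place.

43.4 mOsm/kg

Calculated osmolality = 2·Na + glucose/18 + urea
= 2·144 + 75/18 + 5.4
= 288 + 4.17 + 5.40
= 297.57 mOsm/kg ≈ 297.6 mOsm/kg
Osmolar gap = measured − calculated = 341 − 297.6 = 43.4 mOsm/kg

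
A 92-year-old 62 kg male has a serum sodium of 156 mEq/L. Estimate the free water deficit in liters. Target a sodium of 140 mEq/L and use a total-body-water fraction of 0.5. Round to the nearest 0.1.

TBW = 0.5 · 62 = 31 L
Free water deficit = TBW · (Na/140 − 1)
= 31 · (156/140 − 1)
= 31 · 0.1143
= 3.54 L

3.5 L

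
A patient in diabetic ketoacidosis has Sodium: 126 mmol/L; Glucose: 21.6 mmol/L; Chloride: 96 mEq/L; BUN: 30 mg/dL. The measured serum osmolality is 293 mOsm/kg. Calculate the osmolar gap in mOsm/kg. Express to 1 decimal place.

8.7 mOsm/kg

Calculated osmolality = 2·Na + glucose + BUN/2.8
= 2·126 + 21.6 + 30/2.8
= 252 + 21.60 + 10.71
= 284.31 mOsm/kg ≈ 284.3 mOsm/kg
Osmolar gap = measured − calculated = 293 − 284.3 = 8.7 mOsm/kg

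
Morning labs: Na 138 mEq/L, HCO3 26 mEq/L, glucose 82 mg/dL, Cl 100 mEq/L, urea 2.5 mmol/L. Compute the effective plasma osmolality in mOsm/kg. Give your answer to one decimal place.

Effective osmolality excludes urea (freely permeant across cell membranes):
2·Na + glucose/18
= 2·138 + 82/18
= 276 + 4.56
= 280.56 mOsm/kg

280.6 mOsm/kg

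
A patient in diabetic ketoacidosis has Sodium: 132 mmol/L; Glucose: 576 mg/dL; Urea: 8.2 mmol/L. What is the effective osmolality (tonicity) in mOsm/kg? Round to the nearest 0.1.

296.0 mOsm/kg

Effective osmolality excludes urea (freely permeant across cell membranes):
2·Na + glucose/18
= 2·132 + 576/18
= 264 + 32
= 296 mOsm/kg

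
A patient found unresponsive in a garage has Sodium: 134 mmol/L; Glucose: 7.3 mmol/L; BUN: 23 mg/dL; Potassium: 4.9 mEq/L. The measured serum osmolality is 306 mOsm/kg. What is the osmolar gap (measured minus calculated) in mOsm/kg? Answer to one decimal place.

Calculated osmolality = 2·Na + glucose + BUN/2.8
= 2·134 + 7.3 + 23/2.8
= 268 + 7.30 + 8.21
= 283.51 mOsm/kg ≈ 283.5 mOsm/kg
Osmolar gap = measured − calculated = 306 − 283.5 = 22.5 mOsm/kg

22.5 mOsm/kg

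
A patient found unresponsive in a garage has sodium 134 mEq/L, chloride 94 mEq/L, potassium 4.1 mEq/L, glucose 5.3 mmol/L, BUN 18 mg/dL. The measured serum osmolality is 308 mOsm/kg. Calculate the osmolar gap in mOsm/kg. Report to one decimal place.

Calculated osmolality = 2·Na + glucose + BUN/2.8
= 2·134 + 5.3 + 18/2.8
= 268 + 5.30 + 6.43
= 279.73 mOsm/kg ≈ 279.7 mOsm/kg
Osmolar gap = measured − calculated = 308 − 279.7 = 28.3 mOsm/kg

28.3 mOsm/kg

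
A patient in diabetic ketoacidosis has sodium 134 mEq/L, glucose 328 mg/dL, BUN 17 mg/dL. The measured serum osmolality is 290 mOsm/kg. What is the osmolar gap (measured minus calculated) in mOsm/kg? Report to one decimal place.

Calculated osmolality = 2·Na + glucose/18 + BUN/2.8
= 2·134 + 328/18 + 17/2.8
= 268 + 18.22 + 6.07
= 292.29 mOsm/kg ≈ 292.3 mOsm/kg
Osmolar gap = measured − calculated = 290 − 292.3 = -2.3 mOsm/kg

-2.3 mOsm/kg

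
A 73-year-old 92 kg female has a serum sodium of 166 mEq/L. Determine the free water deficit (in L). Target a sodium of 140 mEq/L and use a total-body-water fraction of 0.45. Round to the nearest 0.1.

7.7 L

TBW = 0.45 · 92 = 41.4 L
Free water deficit = TBW · (Na/140 − 1)
= 41.4 · (166/140 − 1)
= 41.4 · 0.1857
= 7.69 L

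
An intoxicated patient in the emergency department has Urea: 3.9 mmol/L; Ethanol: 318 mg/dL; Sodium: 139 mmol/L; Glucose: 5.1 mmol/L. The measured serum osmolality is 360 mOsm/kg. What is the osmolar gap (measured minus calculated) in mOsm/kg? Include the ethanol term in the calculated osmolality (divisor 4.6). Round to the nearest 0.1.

Calculated osmolality = 2·Na + glucose + urea + ethanol/4.6
= 2·139 + 5.1 + 3.9 + 318/4.6
= 278 + 5.10 + 3.90 + 69.13
= 356.13 mOsm/kg ≈ 356.1 mOsm/kg
Osmolar gap = measured − calculated = 360 − 356.1 = 3.9 mOsm/kg

3.9 mOsm/kg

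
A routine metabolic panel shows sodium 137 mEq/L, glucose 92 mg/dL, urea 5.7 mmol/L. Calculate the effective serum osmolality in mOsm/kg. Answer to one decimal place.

Effective osmolality excludes urea (freely permeant across cell membranes):
2·Na + glucose/18
= 2·137 + 92/18
= 274 + 5.11
= 279.11 mOsm/kg

279.1 mOsm/kg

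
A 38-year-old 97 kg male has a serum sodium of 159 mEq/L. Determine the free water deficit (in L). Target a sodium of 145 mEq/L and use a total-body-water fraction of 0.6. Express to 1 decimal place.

5.6 L

TBW = 0.6 · 97 = 58.2 L
Free water deficit = TBW · (Na/145 − 1)
= 58.2 · (159/145 − 1)
= 58.2 · 0.0966
= 5.62 L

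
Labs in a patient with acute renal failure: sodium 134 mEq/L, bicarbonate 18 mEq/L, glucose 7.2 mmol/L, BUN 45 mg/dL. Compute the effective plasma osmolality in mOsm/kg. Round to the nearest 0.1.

275.2 mOsm/kg

Effective osmolality excludes urea (freely permeant across cell membranes):
2·Na + glucose
= 2·134 + 7.2
= 268 + 7.2
= 275.2 mOsm/kg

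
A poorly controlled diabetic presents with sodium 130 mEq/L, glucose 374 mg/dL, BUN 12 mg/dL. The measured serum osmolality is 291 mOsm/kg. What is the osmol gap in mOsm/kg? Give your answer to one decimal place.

5.9 mOsm/kg

Calculated osmolality = 2·Na + glucose/18 + BUN/2.8
= 2·130 + 374/18 + 12/2.8
= 260 + 20.78 + 4.29
= 285.07 mOsm/kg ≈ 285.1 mOsm/kg
Osmolar gap = measured − calculated = 291 − 285.1 = 5.9 mOsm/kg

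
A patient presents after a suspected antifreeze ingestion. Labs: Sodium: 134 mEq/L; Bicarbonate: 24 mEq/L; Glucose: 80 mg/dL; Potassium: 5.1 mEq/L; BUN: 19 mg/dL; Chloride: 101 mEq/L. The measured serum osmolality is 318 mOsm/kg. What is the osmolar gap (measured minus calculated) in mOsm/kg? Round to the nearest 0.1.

Calculated osmolality = 2·Na + glucose/18 + BUN/2.8
= 2·134 + 80/18 + 19/2.8
= 268 + 4.44 + 6.79
= 279.23 mOsm/kg ≈ 279.2 mOsm/kg
Osmolar gap = measured − calculated = 318 − 279.2 = 38.8 mOsm/kg

38.8 mOsm/kg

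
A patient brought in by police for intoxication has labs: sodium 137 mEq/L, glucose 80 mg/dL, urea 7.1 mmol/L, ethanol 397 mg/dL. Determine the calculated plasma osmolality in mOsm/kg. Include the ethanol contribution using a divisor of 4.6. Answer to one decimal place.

Calculated osmolality = 2·Na + glucose/18 + urea + ethanol/4.6
= 2·137 + 80/18 + 7.1 + 397/4.6
= 274 + 4.44 + 7.10 + 86.30
= 371.84 mOsm/kg

371.8 mOsm/kg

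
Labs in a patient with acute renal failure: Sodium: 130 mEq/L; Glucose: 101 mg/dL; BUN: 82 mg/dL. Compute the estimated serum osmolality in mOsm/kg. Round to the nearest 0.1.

294.9 mOsm/kg

Calculated osmolality = 2·Na + glucose/18 + BUN/2.8
= 2·130 + 101/18 + 82/2.8
= 260 + 5.61 + 29.29
= 294.9 mOsm/kg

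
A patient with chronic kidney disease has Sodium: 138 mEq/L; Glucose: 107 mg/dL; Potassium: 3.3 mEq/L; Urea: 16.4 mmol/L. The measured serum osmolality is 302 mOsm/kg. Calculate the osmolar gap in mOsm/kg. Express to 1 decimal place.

3.7 mOsm/kg

Calculated osmolality = 2·Na + glucose/18 + urea
= 2·138 + 107/18 + 16.4
= 276 + 5.94 + 16.40
= 298.34 mOsm/kg ≈ 298.3 mOsm/kg
Osmolar gap = measured − calculated = 302 − 298.3 = 3.7 mOsm/kg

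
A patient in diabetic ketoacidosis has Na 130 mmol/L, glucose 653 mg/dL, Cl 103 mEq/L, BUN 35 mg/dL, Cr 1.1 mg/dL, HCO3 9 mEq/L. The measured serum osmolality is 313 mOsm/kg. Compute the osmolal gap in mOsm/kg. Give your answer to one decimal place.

4.2 mOsm/kg

Calculated osmolality = 2·Na + glucose/18 + BUN/2.8
= 2·130 + 653/18 + 35/2.8
= 260 + 36.28 + 12.50
= 308.78 mOsm/kg ≈ 308.8 mOsm/kg
Osmolar gap = measured − calculated = 313 − 308.8 = 4.2 mOsm/kg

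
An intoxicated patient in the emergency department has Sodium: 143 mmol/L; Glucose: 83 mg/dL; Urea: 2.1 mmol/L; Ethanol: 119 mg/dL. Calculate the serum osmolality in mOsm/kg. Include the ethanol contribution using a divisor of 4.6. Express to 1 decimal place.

318.6 mOsm/kg

Calculated osmolality = 2·Na + glucose/18 + urea + ethanol/4.6
= 2·143 + 83/18 + 2.1 + 119/4.6
= 286 + 4.61 + 2.10 + 25.87
= 318.58 mOsm/kg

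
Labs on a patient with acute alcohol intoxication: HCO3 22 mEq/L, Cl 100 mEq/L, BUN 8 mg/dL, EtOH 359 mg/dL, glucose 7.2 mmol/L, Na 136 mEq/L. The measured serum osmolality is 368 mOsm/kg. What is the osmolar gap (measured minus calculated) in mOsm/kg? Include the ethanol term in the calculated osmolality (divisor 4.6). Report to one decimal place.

Calculated osmolality = 2·Na + glucose + BUN/2.8 + ethanol/4.6
= 2·136 + 7.2 + 8/2.8 + 359/4.6
= 272 + 7.20 + 2.86 + 78.04
= 360.1 mOsm/kg ≈ 360.1 mOsm/kg
Osmolar gap = measured − calculated = 368 − 360.1 = 7.9 mOsm/kg

7.9 mOsm/kg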